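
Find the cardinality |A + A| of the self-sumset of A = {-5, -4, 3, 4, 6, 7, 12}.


A + A = {a + a' : a, a' ∈ A}; |A| = 7.
General bounds: 2|A| - 1 ≤ |A + A| ≤ |A|(|A|+1)/2, i.e. 13 ≤ |A + A| ≤ 28.
Lower bound 2|A|-1 is attained iff A is an arithmetic progression.
Enumerate sums a + a' for a ≤ a' (symmetric, so this suffices):
a = -5: -5+-5=-10, -5+-4=-9, -5+3=-2, -5+4=-1, -5+6=1, -5+7=2, -5+12=7
a = -4: -4+-4=-8, -4+3=-1, -4+4=0, -4+6=2, -4+7=3, -4+12=8
a = 3: 3+3=6, 3+4=7, 3+6=9, 3+7=10, 3+12=15
a = 4: 4+4=8, 4+6=10, 4+7=11, 4+12=16
a = 6: 6+6=12, 6+7=13, 6+12=18
a = 7: 7+7=14, 7+12=19
a = 12: 12+12=24
Distinct sums: {-10, -9, -8, -2, -1, 0, 1, 2, 3, 6, 7, 8, 9, 10, 11, 12, 13, 14, 15, 16, 18, 19, 24}
|A + A| = 23

|A + A| = 23


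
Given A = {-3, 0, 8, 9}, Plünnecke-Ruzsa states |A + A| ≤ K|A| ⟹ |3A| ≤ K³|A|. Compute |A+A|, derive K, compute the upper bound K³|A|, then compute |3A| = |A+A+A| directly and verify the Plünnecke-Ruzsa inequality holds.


|A| = 4.
Step 1: Compute A + A by enumerating all 16 pairs.
A + A = {-6, -3, 0, 5, 6, 8, 9, 16, 17, 18}, so |A + A| = 10.
Step 2: Doubling constant K = |A + A|/|A| = 10/4 = 10/4 ≈ 2.5000.
Step 3: Plünnecke-Ruzsa gives |3A| ≤ K³·|A| = (2.5000)³ · 4 ≈ 62.5000.
Step 4: Compute 3A = A + A + A directly by enumerating all triples (a,b,c) ∈ A³; |3A| = 20.
Step 5: Check 20 ≤ 62.5000? Yes ✓.

K = 10/4, Plünnecke-Ruzsa bound K³|A| ≈ 62.5000, |3A| = 20, inequality holds.


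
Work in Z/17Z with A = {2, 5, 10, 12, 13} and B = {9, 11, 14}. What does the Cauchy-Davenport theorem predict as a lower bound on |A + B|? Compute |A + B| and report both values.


Cauchy-Davenport: |A + B| ≥ min(p, |A| + |B| - 1) for A, B nonempty in Z/pZ.
|A| = 5, |B| = 3, p = 17.
CD lower bound = min(17, 5 + 3 - 1) = min(17, 7) = 7.
Compute A + B mod 17 directly:
a = 2: 2+9=11, 2+11=13, 2+14=16
a = 5: 5+9=14, 5+11=16, 5+14=2
a = 10: 10+9=2, 10+11=4, 10+14=7
a = 12: 12+9=4, 12+11=6, 12+14=9
a = 13: 13+9=5, 13+11=7, 13+14=10
A + B = {2, 4, 5, 6, 7, 9, 10, 11, 13, 14, 16}, so |A + B| = 11.
Verify: 11 ≥ 7? Yes ✓.

CD lower bound = 7, actual |A + B| = 11.


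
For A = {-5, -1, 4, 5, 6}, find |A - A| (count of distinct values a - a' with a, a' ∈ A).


A - A = {a - a' : a, a' ∈ A}; |A| = 5.
Bounds: 2|A|-1 ≤ |A - A| ≤ |A|² - |A| + 1, i.e. 9 ≤ |A - A| ≤ 21.
Note: 0 ∈ A - A always (from a - a). The set is symmetric: if d ∈ A - A then -d ∈ A - A.
Enumerate nonzero differences d = a - a' with a > a' (then include -d):
Positive differences: {1, 2, 4, 5, 6, 7, 9, 10, 11}
Full difference set: {0} ∪ (positive diffs) ∪ (negative diffs).
|A - A| = 1 + 2·9 = 19 (matches direct enumeration: 19).

|A - A| = 19


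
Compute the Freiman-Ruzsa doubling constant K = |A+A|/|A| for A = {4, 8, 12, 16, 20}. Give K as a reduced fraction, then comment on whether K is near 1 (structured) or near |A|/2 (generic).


|A| = 5.
Compute A + A by enumerating all 25 pairs.
A + A = {8, 12, 16, 20, 24, 28, 32, 36, 40}, so |A + A| = 9.
K = |A + A| / |A| = 9/5 (already in lowest terms) ≈ 1.8000.
Reference: AP of size 5 gives K = 9/5 ≈ 1.8000; a fully generic set of size 5 gives K ≈ 3.0000.

|A| = 5, |A + A| = 9, K = 9/5.


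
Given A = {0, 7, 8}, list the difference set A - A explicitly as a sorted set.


A - A = {a - a' : a, a' ∈ A}.
Compute a - a' for each ordered pair (a, a'):
a = 0: 0-0=0, 0-7=-7, 0-8=-8
a = 7: 7-0=7, 7-7=0, 7-8=-1
a = 8: 8-0=8, 8-7=1, 8-8=0
Collecting distinct values (and noting 0 appears from a-a):
A - A = {-8, -7, -1, 0, 1, 7, 8}
|A - A| = 7

A - A = {-8, -7, -1, 0, 1, 7, 8}


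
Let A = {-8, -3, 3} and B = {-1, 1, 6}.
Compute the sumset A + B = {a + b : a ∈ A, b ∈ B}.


A + B = {a + b : a ∈ A, b ∈ B}.
Enumerate all |A|·|B| = 3·3 = 9 pairs (a, b) and collect distinct sums.
a = -8: -8+-1=-9, -8+1=-7, -8+6=-2
a = -3: -3+-1=-4, -3+1=-2, -3+6=3
a = 3: 3+-1=2, 3+1=4, 3+6=9
Collecting distinct sums: A + B = {-9, -7, -4, -2, 2, 3, 4, 9}
|A + B| = 8

A + B = {-9, -7, -4, -2, 2, 3, 4, 9}


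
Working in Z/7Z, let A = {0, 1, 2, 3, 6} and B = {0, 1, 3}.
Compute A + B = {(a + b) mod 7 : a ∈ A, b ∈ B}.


Work in Z/7Z: reduce every sum a + b modulo 7.
Enumerate all 15 pairs:
a = 0: 0+0=0, 0+1=1, 0+3=3
a = 1: 1+0=1, 1+1=2, 1+3=4
a = 2: 2+0=2, 2+1=3, 2+3=5
a = 3: 3+0=3, 3+1=4, 3+3=6
a = 6: 6+0=6, 6+1=0, 6+3=2
Distinct residues collected: {0, 1, 2, 3, 4, 5, 6}
|A + B| = 7 (out of 7 total residues).

A + B = {0, 1, 2, 3, 4, 5, 6}


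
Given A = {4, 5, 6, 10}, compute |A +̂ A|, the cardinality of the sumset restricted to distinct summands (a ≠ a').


Restricted sumset: A +̂ A = {a + a' : a ∈ A, a' ∈ A, a ≠ a'}.
Equivalently, take A + A and drop any sum 2a that is achievable ONLY as a + a for a ∈ A (i.e. sums representable only with equal summands).
Enumerate pairs (a, a') with a < a' (symmetric, so each unordered pair gives one sum; this covers all a ≠ a'):
  4 + 5 = 9
  4 + 6 = 10
  4 + 10 = 14
  5 + 6 = 11
  5 + 10 = 15
  6 + 10 = 16
Collected distinct sums: {9, 10, 11, 14, 15, 16}
|A +̂ A| = 6
(Reference bound: |A +̂ A| ≥ 2|A| - 3 for |A| ≥ 2, with |A| = 4 giving ≥ 5.)

|A +̂ A| = 6


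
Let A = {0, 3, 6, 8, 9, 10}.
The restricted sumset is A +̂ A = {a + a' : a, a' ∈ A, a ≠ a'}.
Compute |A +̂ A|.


Restricted sumset: A +̂ A = {a + a' : a ∈ A, a' ∈ A, a ≠ a'}.
Equivalently, take A + A and drop any sum 2a that is achievable ONLY as a + a for a ∈ A (i.e. sums representable only with equal summands).
Enumerate pairs (a, a') with a < a' (symmetric, so each unordered pair gives one sum; this covers all a ≠ a'):
  0 + 3 = 3
  0 + 6 = 6
  0 + 8 = 8
  0 + 9 = 9
  0 + 10 = 10
  3 + 6 = 9
  3 + 8 = 11
  3 + 9 = 12
  3 + 10 = 13
  6 + 8 = 14
  6 + 9 = 15
  6 + 10 = 16
  8 + 9 = 17
  8 + 10 = 18
  9 + 10 = 19
Collected distinct sums: {3, 6, 8, 9, 10, 11, 12, 13, 14, 15, 16, 17, 18, 19}
|A +̂ A| = 14
(Reference bound: |A +̂ A| ≥ 2|A| - 3 for |A| ≥ 2, with |A| = 6 giving ≥ 9.)

|A +̂ A| = 14


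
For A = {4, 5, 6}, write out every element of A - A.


A - A = {a - a' : a, a' ∈ A}.
Compute a - a' for each ordered pair (a, a'):
a = 4: 4-4=0, 4-5=-1, 4-6=-2
a = 5: 5-4=1, 5-5=0, 5-6=-1
a = 6: 6-4=2, 6-5=1, 6-6=0
Collecting distinct values (and noting 0 appears from a-a):
A - A = {-2, -1, 0, 1, 2}
|A - A| = 5

A - A = {-2, -1, 0, 1, 2}


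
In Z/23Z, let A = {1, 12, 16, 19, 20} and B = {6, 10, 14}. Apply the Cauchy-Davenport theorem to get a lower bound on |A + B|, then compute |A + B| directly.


Cauchy-Davenport: |A + B| ≥ min(p, |A| + |B| - 1) for A, B nonempty in Z/pZ.
|A| = 5, |B| = 3, p = 23.
CD lower bound = min(23, 5 + 3 - 1) = min(23, 7) = 7.
Compute A + B mod 23 directly:
a = 1: 1+6=7, 1+10=11, 1+14=15
a = 12: 12+6=18, 12+10=22, 12+14=3
a = 16: 16+6=22, 16+10=3, 16+14=7
a = 19: 19+6=2, 19+10=6, 19+14=10
a = 20: 20+6=3, 20+10=7, 20+14=11
A + B = {2, 3, 6, 7, 10, 11, 15, 18, 22}, so |A + B| = 9.
Verify: 9 ≥ 7? Yes ✓.

CD lower bound = 7, actual |A + B| = 9.


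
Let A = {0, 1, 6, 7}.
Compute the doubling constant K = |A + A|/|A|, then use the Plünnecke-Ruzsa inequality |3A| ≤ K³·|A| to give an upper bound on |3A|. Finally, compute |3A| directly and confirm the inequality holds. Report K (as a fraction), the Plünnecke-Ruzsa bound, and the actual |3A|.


|A| = 4.
Step 1: Compute A + A by enumerating all 16 pairs.
A + A = {0, 1, 2, 6, 7, 8, 12, 13, 14}, so |A + A| = 9.
Step 2: Doubling constant K = |A + A|/|A| = 9/4 = 9/4 ≈ 2.2500.
Step 3: Plünnecke-Ruzsa gives |3A| ≤ K³·|A| = (2.2500)³ · 4 ≈ 45.5625.
Step 4: Compute 3A = A + A + A directly by enumerating all triples (a,b,c) ∈ A³; |3A| = 16.
Step 5: Check 16 ≤ 45.5625? Yes ✓.

K = 9/4, Plünnecke-Ruzsa bound K³|A| ≈ 45.5625, |3A| = 16, inequality holds.


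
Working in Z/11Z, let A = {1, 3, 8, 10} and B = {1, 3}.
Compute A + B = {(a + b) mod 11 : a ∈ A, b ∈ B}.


Work in Z/11Z: reduce every sum a + b modulo 11.
Enumerate all 8 pairs:
a = 1: 1+1=2, 1+3=4
a = 3: 3+1=4, 3+3=6
a = 8: 8+1=9, 8+3=0
a = 10: 10+1=0, 10+3=2
Distinct residues collected: {0, 2, 4, 6, 9}
|A + B| = 5 (out of 11 total residues).

A + B = {0, 2, 4, 6, 9}


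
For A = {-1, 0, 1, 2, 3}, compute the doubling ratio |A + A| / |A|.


|A| = 5.
Compute A + A by enumerating all 25 pairs.
A + A = {-2, -1, 0, 1, 2, 3, 4, 5, 6}, so |A + A| = 9.
K = |A + A| / |A| = 9/5 (already in lowest terms) ≈ 1.8000.
Reference: AP of size 5 gives K = 9/5 ≈ 1.8000; a fully generic set of size 5 gives K ≈ 3.0000.

|A| = 5, |A + A| = 9, K = 9/5.


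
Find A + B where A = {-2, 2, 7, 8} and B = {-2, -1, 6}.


A + B = {a + b : a ∈ A, b ∈ B}.
Enumerate all |A|·|B| = 4·3 = 12 pairs (a, b) and collect distinct sums.
a = -2: -2+-2=-4, -2+-1=-3, -2+6=4
a = 2: 2+-2=0, 2+-1=1, 2+6=8
a = 7: 7+-2=5, 7+-1=6, 7+6=13
a = 8: 8+-2=6, 8+-1=7, 8+6=14
Collecting distinct sums: A + B = {-4, -3, 0, 1, 4, 5, 6, 7, 8, 13, 14}
|A + B| = 11

A + B = {-4, -3, 0, 1, 4, 5, 6, 7, 8, 13, 14}


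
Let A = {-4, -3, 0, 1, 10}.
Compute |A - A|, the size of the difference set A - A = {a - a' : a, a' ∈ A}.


A - A = {a - a' : a, a' ∈ A}; |A| = 5.
Bounds: 2|A|-1 ≤ |A - A| ≤ |A|² - |A| + 1, i.e. 9 ≤ |A - A| ≤ 21.
Note: 0 ∈ A - A always (from a - a). The set is symmetric: if d ∈ A - A then -d ∈ A - A.
Enumerate nonzero differences d = a - a' with a > a' (then include -d):
Positive differences: {1, 3, 4, 5, 9, 10, 13, 14}
Full difference set: {0} ∪ (positive diffs) ∪ (negative diffs).
|A - A| = 1 + 2·8 = 17 (matches direct enumeration: 17).

|A - A| = 17


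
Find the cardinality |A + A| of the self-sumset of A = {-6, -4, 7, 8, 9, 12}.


A + A = {a + a' : a, a' ∈ A}; |A| = 6.
General bounds: 2|A| - 1 ≤ |A + A| ≤ |A|(|A|+1)/2, i.e. 11 ≤ |A + A| ≤ 21.
Lower bound 2|A|-1 is attained iff A is an arithmetic progression.
Enumerate sums a + a' for a ≤ a' (symmetric, so this suffices):
a = -6: -6+-6=-12, -6+-4=-10, -6+7=1, -6+8=2, -6+9=3, -6+12=6
a = -4: -4+-4=-8, -4+7=3, -4+8=4, -4+9=5, -4+12=8
a = 7: 7+7=14, 7+8=15, 7+9=16, 7+12=19
a = 8: 8+8=16, 8+9=17, 8+12=20
a = 9: 9+9=18, 9+12=21
a = 12: 12+12=24
Distinct sums: {-12, -10, -8, 1, 2, 3, 4, 5, 6, 8, 14, 15, 16, 17, 18, 19, 20, 21, 24}
|A + A| = 19

|A + A| = 19


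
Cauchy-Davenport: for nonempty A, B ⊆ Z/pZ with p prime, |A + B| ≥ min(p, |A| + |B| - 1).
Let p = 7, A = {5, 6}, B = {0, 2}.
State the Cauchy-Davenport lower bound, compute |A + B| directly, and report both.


Cauchy-Davenport: |A + B| ≥ min(p, |A| + |B| - 1) for A, B nonempty in Z/pZ.
|A| = 2, |B| = 2, p = 7.
CD lower bound = min(7, 2 + 2 - 1) = min(7, 3) = 3.
Compute A + B mod 7 directly:
a = 5: 5+0=5, 5+2=0
a = 6: 6+0=6, 6+2=1
A + B = {0, 1, 5, 6}, so |A + B| = 4.
Verify: 4 ≥ 3? Yes ✓.

CD lower bound = 3, actual |A + B| = 4.


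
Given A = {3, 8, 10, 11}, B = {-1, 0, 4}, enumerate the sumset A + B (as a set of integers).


A + B = {a + b : a ∈ A, b ∈ B}.
Enumerate all |A|·|B| = 4·3 = 12 pairs (a, b) and collect distinct sums.
a = 3: 3+-1=2, 3+0=3, 3+4=7
a = 8: 8+-1=7, 8+0=8, 8+4=12
a = 10: 10+-1=9, 10+0=10, 10+4=14
a = 11: 11+-1=10, 11+0=11, 11+4=15
Collecting distinct sums: A + B = {2, 3, 7, 8, 9, 10, 11, 12, 14, 15}
|A + B| = 10

A + B = {2, 3, 7, 8, 9, 10, 11, 12, 14, 15}


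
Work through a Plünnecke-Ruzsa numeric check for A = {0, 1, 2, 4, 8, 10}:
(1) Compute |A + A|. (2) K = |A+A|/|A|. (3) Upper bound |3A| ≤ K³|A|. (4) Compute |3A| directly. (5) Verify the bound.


|A| = 6.
Step 1: Compute A + A by enumerating all 36 pairs.
A + A = {0, 1, 2, 3, 4, 5, 6, 8, 9, 10, 11, 12, 14, 16, 18, 20}, so |A + A| = 16.
Step 2: Doubling constant K = |A + A|/|A| = 16/6 = 16/6 ≈ 2.6667.
Step 3: Plünnecke-Ruzsa gives |3A| ≤ K³·|A| = (2.6667)³ · 6 ≈ 113.7778.
Step 4: Compute 3A = A + A + A directly by enumerating all triples (a,b,c) ∈ A³; |3A| = 27.
Step 5: Check 27 ≤ 113.7778? Yes ✓.

K = 16/6, Plünnecke-Ruzsa bound K³|A| ≈ 113.7778, |3A| = 27, inequality holds.


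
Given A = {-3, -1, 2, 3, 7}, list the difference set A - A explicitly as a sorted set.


A - A = {a - a' : a, a' ∈ A}.
Compute a - a' for each ordered pair (a, a'):
a = -3: -3--3=0, -3--1=-2, -3-2=-5, -3-3=-6, -3-7=-10
a = -1: -1--3=2, -1--1=0, -1-2=-3, -1-3=-4, -1-7=-8
a = 2: 2--3=5, 2--1=3, 2-2=0, 2-3=-1, 2-7=-5
a = 3: 3--3=6, 3--1=4, 3-2=1, 3-3=0, 3-7=-4
a = 7: 7--3=10, 7--1=8, 7-2=5, 7-3=4, 7-7=0
Collecting distinct values (and noting 0 appears from a-a):
A - A = {-10, -8, -6, -5, -4, -3, -2, -1, 0, 1, 2, 3, 4, 5, 6, 8, 10}
|A - A| = 17

A - A = {-10, -8, -6, -5, -4, -3, -2, -1, 0, 1, 2, 3, 4, 5, 6, 8, 10}


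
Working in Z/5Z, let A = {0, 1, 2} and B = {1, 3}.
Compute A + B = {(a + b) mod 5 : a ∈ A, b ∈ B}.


Work in Z/5Z: reduce every sum a + b modulo 5.
Enumerate all 6 pairs:
a = 0: 0+1=1, 0+3=3
a = 1: 1+1=2, 1+3=4
a = 2: 2+1=3, 2+3=0
Distinct residues collected: {0, 1, 2, 3, 4}
|A + B| = 5 (out of 5 total residues).

A + B = {0, 1, 2, 3, 4}


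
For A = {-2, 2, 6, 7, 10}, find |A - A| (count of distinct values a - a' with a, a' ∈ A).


A - A = {a - a' : a, a' ∈ A}; |A| = 5.
Bounds: 2|A|-1 ≤ |A - A| ≤ |A|² - |A| + 1, i.e. 9 ≤ |A - A| ≤ 21.
Note: 0 ∈ A - A always (from a - a). The set is symmetric: if d ∈ A - A then -d ∈ A - A.
Enumerate nonzero differences d = a - a' with a > a' (then include -d):
Positive differences: {1, 3, 4, 5, 8, 9, 12}
Full difference set: {0} ∪ (positive diffs) ∪ (negative diffs).
|A - A| = 1 + 2·7 = 15 (matches direct enumeration: 15).

|A - A| = 15


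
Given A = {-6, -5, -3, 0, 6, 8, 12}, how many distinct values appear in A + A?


A + A = {a + a' : a, a' ∈ A}; |A| = 7.
General bounds: 2|A| - 1 ≤ |A + A| ≤ |A|(|A|+1)/2, i.e. 13 ≤ |A + A| ≤ 28.
Lower bound 2|A|-1 is attained iff A is an arithmetic progression.
Enumerate sums a + a' for a ≤ a' (symmetric, so this suffices):
a = -6: -6+-6=-12, -6+-5=-11, -6+-3=-9, -6+0=-6, -6+6=0, -6+8=2, -6+12=6
a = -5: -5+-5=-10, -5+-3=-8, -5+0=-5, -5+6=1, -5+8=3, -5+12=7
a = -3: -3+-3=-6, -3+0=-3, -3+6=3, -3+8=5, -3+12=9
a = 0: 0+0=0, 0+6=6, 0+8=8, 0+12=12
a = 6: 6+6=12, 6+8=14, 6+12=18
a = 8: 8+8=16, 8+12=20
a = 12: 12+12=24
Distinct sums: {-12, -11, -10, -9, -8, -6, -5, -3, 0, 1, 2, 3, 5, 6, 7, 8, 9, 12, 14, 16, 18, 20, 24}
|A + A| = 23

|A + A| = 23


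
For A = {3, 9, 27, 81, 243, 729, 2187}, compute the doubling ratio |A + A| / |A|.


|A| = 7.
Compute A + A by enumerating all 49 pairs.
A + A = {6, 12, 18, 30, 36, 54, 84, 90, 108, 162, 246, 252, 270, 324, 486, 732, 738, 756, 810, 972, 1458, 2190, 2196, 2214, 2268, 2430, 2916, 4374}, so |A + A| = 28.
K = |A + A| / |A| = 28/7 = 4/1 ≈ 4.0000.
Reference: AP of size 7 gives K = 13/7 ≈ 1.8571; a fully generic set of size 7 gives K ≈ 4.0000.

|A| = 7, |A + A| = 28, K = 28/7 = 4/1.


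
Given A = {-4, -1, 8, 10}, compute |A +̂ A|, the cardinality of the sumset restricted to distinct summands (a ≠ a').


Restricted sumset: A +̂ A = {a + a' : a ∈ A, a' ∈ A, a ≠ a'}.
Equivalently, take A + A and drop any sum 2a that is achievable ONLY as a + a for a ∈ A (i.e. sums representable only with equal summands).
Enumerate pairs (a, a') with a < a' (symmetric, so each unordered pair gives one sum; this covers all a ≠ a'):
  -4 + -1 = -5
  -4 + 8 = 4
  -4 + 10 = 6
  -1 + 8 = 7
  -1 + 10 = 9
  8 + 10 = 18
Collected distinct sums: {-5, 4, 6, 7, 9, 18}
|A +̂ A| = 6
(Reference bound: |A +̂ A| ≥ 2|A| - 3 for |A| ≥ 2, with |A| = 4 giving ≥ 5.)

|A +̂ A| = 6


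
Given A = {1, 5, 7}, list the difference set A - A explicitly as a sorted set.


A - A = {a - a' : a, a' ∈ A}.
Compute a - a' for each ordered pair (a, a'):
a = 1: 1-1=0, 1-5=-4, 1-7=-6
a = 5: 5-1=4, 5-5=0, 5-7=-2
a = 7: 7-1=6, 7-5=2, 7-7=0
Collecting distinct values (and noting 0 appears from a-a):
A - A = {-6, -4, -2, 0, 2, 4, 6}
|A - A| = 7

A - A = {-6, -4, -2, 0, 2, 4, 6}


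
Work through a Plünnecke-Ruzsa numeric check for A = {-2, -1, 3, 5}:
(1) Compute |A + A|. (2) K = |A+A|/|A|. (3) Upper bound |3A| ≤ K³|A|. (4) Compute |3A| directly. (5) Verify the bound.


|A| = 4.
Step 1: Compute A + A by enumerating all 16 pairs.
A + A = {-4, -3, -2, 1, 2, 3, 4, 6, 8, 10}, so |A + A| = 10.
Step 2: Doubling constant K = |A + A|/|A| = 10/4 = 10/4 ≈ 2.5000.
Step 3: Plünnecke-Ruzsa gives |3A| ≤ K³·|A| = (2.5000)³ · 4 ≈ 62.5000.
Step 4: Compute 3A = A + A + A directly by enumerating all triples (a,b,c) ∈ A³; |3A| = 18.
Step 5: Check 18 ≤ 62.5000? Yes ✓.

K = 10/4, Plünnecke-Ruzsa bound K³|A| ≈ 62.5000, |3A| = 18, inequality holds.


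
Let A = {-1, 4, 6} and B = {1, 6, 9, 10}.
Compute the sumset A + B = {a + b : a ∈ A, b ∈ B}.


A + B = {a + b : a ∈ A, b ∈ B}.
Enumerate all |A|·|B| = 3·4 = 12 pairs (a, b) and collect distinct sums.
a = -1: -1+1=0, -1+6=5, -1+9=8, -1+10=9
a = 4: 4+1=5, 4+6=10, 4+9=13, 4+10=14
a = 6: 6+1=7, 6+6=12, 6+9=15, 6+10=16
Collecting distinct sums: A + B = {0, 5, 7, 8, 9, 10, 12, 13, 14, 15, 16}
|A + B| = 11

A + B = {0, 5, 7, 8, 9, 10, 12, 13, 14, 15, 16}


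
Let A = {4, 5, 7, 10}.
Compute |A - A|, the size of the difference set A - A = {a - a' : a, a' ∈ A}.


A - A = {a - a' : a, a' ∈ A}; |A| = 4.
Bounds: 2|A|-1 ≤ |A - A| ≤ |A|² - |A| + 1, i.e. 7 ≤ |A - A| ≤ 13.
Note: 0 ∈ A - A always (from a - a). The set is symmetric: if d ∈ A - A then -d ∈ A - A.
Enumerate nonzero differences d = a - a' with a > a' (then include -d):
Positive differences: {1, 2, 3, 5, 6}
Full difference set: {0} ∪ (positive diffs) ∪ (negative diffs).
|A - A| = 1 + 2·5 = 11 (matches direct enumeration: 11).

|A - A| = 11


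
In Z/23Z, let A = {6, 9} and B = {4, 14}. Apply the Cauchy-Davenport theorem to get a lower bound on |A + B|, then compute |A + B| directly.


Cauchy-Davenport: |A + B| ≥ min(p, |A| + |B| - 1) for A, B nonempty in Z/pZ.
|A| = 2, |B| = 2, p = 23.
CD lower bound = min(23, 2 + 2 - 1) = min(23, 3) = 3.
Compute A + B mod 23 directly:
a = 6: 6+4=10, 6+14=20
a = 9: 9+4=13, 9+14=0
A + B = {0, 10, 13, 20}, so |A + B| = 4.
Verify: 4 ≥ 3? Yes ✓.

CD lower bound = 3, actual |A + B| = 4.


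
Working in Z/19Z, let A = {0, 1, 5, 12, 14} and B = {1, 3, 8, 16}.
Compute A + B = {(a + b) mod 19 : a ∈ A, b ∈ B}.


Work in Z/19Z: reduce every sum a + b modulo 19.
Enumerate all 20 pairs:
a = 0: 0+1=1, 0+3=3, 0+8=8, 0+16=16
a = 1: 1+1=2, 1+3=4, 1+8=9, 1+16=17
a = 5: 5+1=6, 5+3=8, 5+8=13, 5+16=2
a = 12: 12+1=13, 12+3=15, 12+8=1, 12+16=9
a = 14: 14+1=15, 14+3=17, 14+8=3, 14+16=11
Distinct residues collected: {1, 2, 3, 4, 6, 8, 9, 11, 13, 15, 16, 17}
|A + B| = 12 (out of 19 total residues).

A + B = {1, 2, 3, 4, 6, 8, 9, 11, 13, 15, 16, 17}


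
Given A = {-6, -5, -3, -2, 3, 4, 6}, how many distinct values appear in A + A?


A + A = {a + a' : a, a' ∈ A}; |A| = 7.
General bounds: 2|A| - 1 ≤ |A + A| ≤ |A|(|A|+1)/2, i.e. 13 ≤ |A + A| ≤ 28.
Lower bound 2|A|-1 is attained iff A is an arithmetic progression.
Enumerate sums a + a' for a ≤ a' (symmetric, so this suffices):
a = -6: -6+-6=-12, -6+-5=-11, -6+-3=-9, -6+-2=-8, -6+3=-3, -6+4=-2, -6+6=0
a = -5: -5+-5=-10, -5+-3=-8, -5+-2=-7, -5+3=-2, -5+4=-1, -5+6=1
a = -3: -3+-3=-6, -3+-2=-5, -3+3=0, -3+4=1, -3+6=3
a = -2: -2+-2=-4, -2+3=1, -2+4=2, -2+6=4
a = 3: 3+3=6, 3+4=7, 3+6=9
a = 4: 4+4=8, 4+6=10
a = 6: 6+6=12
Distinct sums: {-12, -11, -10, -9, -8, -7, -6, -5, -4, -3, -2, -1, 0, 1, 2, 3, 4, 6, 7, 8, 9, 10, 12}
|A + A| = 23

|A + A| = 23


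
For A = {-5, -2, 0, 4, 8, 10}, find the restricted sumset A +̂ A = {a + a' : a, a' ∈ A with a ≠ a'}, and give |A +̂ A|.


Restricted sumset: A +̂ A = {a + a' : a ∈ A, a' ∈ A, a ≠ a'}.
Equivalently, take A + A and drop any sum 2a that is achievable ONLY as a + a for a ∈ A (i.e. sums representable only with equal summands).
Enumerate pairs (a, a') with a < a' (symmetric, so each unordered pair gives one sum; this covers all a ≠ a'):
  -5 + -2 = -7
  -5 + 0 = -5
  -5 + 4 = -1
  -5 + 8 = 3
  -5 + 10 = 5
  -2 + 0 = -2
  -2 + 4 = 2
  -2 + 8 = 6
  -2 + 10 = 8
  0 + 4 = 4
  0 + 8 = 8
  0 + 10 = 10
  4 + 8 = 12
  4 + 10 = 14
  8 + 10 = 18
Collected distinct sums: {-7, -5, -2, -1, 2, 3, 4, 5, 6, 8, 10, 12, 14, 18}
|A +̂ A| = 14
(Reference bound: |A +̂ A| ≥ 2|A| - 3 for |A| ≥ 2, with |A| = 6 giving ≥ 9.)

|A +̂ A| = 14


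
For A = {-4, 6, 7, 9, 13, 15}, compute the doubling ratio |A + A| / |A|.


|A| = 6.
Compute A + A by enumerating all 36 pairs.
A + A = {-8, 2, 3, 5, 9, 11, 12, 13, 14, 15, 16, 18, 19, 20, 21, 22, 24, 26, 28, 30}, so |A + A| = 20.
K = |A + A| / |A| = 20/6 = 10/3 ≈ 3.3333.
Reference: AP of size 6 gives K = 11/6 ≈ 1.8333; a fully generic set of size 6 gives K ≈ 3.5000.

|A| = 6, |A + A| = 20, K = 20/6 = 10/3.


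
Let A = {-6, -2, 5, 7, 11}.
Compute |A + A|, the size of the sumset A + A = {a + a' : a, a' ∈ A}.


A + A = {a + a' : a, a' ∈ A}; |A| = 5.
General bounds: 2|A| - 1 ≤ |A + A| ≤ |A|(|A|+1)/2, i.e. 9 ≤ |A + A| ≤ 15.
Lower bound 2|A|-1 is attained iff A is an arithmetic progression.
Enumerate sums a + a' for a ≤ a' (symmetric, so this suffices):
a = -6: -6+-6=-12, -6+-2=-8, -6+5=-1, -6+7=1, -6+11=5
a = -2: -2+-2=-4, -2+5=3, -2+7=5, -2+11=9
a = 5: 5+5=10, 5+7=12, 5+11=16
a = 7: 7+7=14, 7+11=18
a = 11: 11+11=22
Distinct sums: {-12, -8, -4, -1, 1, 3, 5, 9, 10, 12, 14, 16, 18, 22}
|A + A| = 14

|A + A| = 14


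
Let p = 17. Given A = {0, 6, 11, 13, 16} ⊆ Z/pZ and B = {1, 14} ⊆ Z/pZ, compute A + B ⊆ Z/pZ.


Work in Z/17Z: reduce every sum a + b modulo 17.
Enumerate all 10 pairs:
a = 0: 0+1=1, 0+14=14
a = 6: 6+1=7, 6+14=3
a = 11: 11+1=12, 11+14=8
a = 13: 13+1=14, 13+14=10
a = 16: 16+1=0, 16+14=13
Distinct residues collected: {0, 1, 3, 7, 8, 10, 12, 13, 14}
|A + B| = 9 (out of 17 total residues).

A + B = {0, 1, 3, 7, 8, 10, 12, 13, 14}


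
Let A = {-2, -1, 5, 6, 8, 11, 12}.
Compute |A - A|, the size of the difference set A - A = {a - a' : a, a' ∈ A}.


A - A = {a - a' : a, a' ∈ A}; |A| = 7.
Bounds: 2|A|-1 ≤ |A - A| ≤ |A|² - |A| + 1, i.e. 13 ≤ |A - A| ≤ 43.
Note: 0 ∈ A - A always (from a - a). The set is symmetric: if d ∈ A - A then -d ∈ A - A.
Enumerate nonzero differences d = a - a' with a > a' (then include -d):
Positive differences: {1, 2, 3, 4, 5, 6, 7, 8, 9, 10, 12, 13, 14}
Full difference set: {0} ∪ (positive diffs) ∪ (negative diffs).
|A - A| = 1 + 2·13 = 27 (matches direct enumeration: 27).

|A - A| = 27


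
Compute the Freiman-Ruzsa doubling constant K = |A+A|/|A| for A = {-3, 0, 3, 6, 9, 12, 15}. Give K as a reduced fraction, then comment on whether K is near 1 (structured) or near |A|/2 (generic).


|A| = 7.
Compute A + A by enumerating all 49 pairs.
A + A = {-6, -3, 0, 3, 6, 9, 12, 15, 18, 21, 24, 27, 30}, so |A + A| = 13.
K = |A + A| / |A| = 13/7 (already in lowest terms) ≈ 1.8571.
Reference: AP of size 7 gives K = 13/7 ≈ 1.8571; a fully generic set of size 7 gives K ≈ 4.0000.

|A| = 7, |A + A| = 13, K = 13/7.


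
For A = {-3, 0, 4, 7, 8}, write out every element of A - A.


A - A = {a - a' : a, a' ∈ A}.
Compute a - a' for each ordered pair (a, a'):
a = -3: -3--3=0, -3-0=-3, -3-4=-7, -3-7=-10, -3-8=-11
a = 0: 0--3=3, 0-0=0, 0-4=-4, 0-7=-7, 0-8=-8
a = 4: 4--3=7, 4-0=4, 4-4=0, 4-7=-3, 4-8=-4
a = 7: 7--3=10, 7-0=7, 7-4=3, 7-7=0, 7-8=-1
a = 8: 8--3=11, 8-0=8, 8-4=4, 8-7=1, 8-8=0
Collecting distinct values (and noting 0 appears from a-a):
A - A = {-11, -10, -8, -7, -4, -3, -1, 0, 1, 3, 4, 7, 8, 10, 11}
|A - A| = 15

A - A = {-11, -10, -8, -7, -4, -3, -1, 0, 1, 3, 4, 7, 8, 10, 11}


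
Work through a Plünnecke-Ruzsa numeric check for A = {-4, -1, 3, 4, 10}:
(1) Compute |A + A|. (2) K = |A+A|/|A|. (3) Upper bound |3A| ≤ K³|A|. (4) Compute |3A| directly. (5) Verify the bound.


|A| = 5.
Step 1: Compute A + A by enumerating all 25 pairs.
A + A = {-8, -5, -2, -1, 0, 2, 3, 6, 7, 8, 9, 13, 14, 20}, so |A + A| = 14.
Step 2: Doubling constant K = |A + A|/|A| = 14/5 = 14/5 ≈ 2.8000.
Step 3: Plünnecke-Ruzsa gives |3A| ≤ K³·|A| = (2.8000)³ · 5 ≈ 109.7600.
Step 4: Compute 3A = A + A + A directly by enumerating all triples (a,b,c) ∈ A³; |3A| = 28.
Step 5: Check 28 ≤ 109.7600? Yes ✓.

K = 14/5, Plünnecke-Ruzsa bound K³|A| ≈ 109.7600, |3A| = 28, inequality holds.


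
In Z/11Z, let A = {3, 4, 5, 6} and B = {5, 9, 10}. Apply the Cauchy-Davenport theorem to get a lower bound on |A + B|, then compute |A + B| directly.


Cauchy-Davenport: |A + B| ≥ min(p, |A| + |B| - 1) for A, B nonempty in Z/pZ.
|A| = 4, |B| = 3, p = 11.
CD lower bound = min(11, 4 + 3 - 1) = min(11, 6) = 6.
Compute A + B mod 11 directly:
a = 3: 3+5=8, 3+9=1, 3+10=2
a = 4: 4+5=9, 4+9=2, 4+10=3
a = 5: 5+5=10, 5+9=3, 5+10=4
a = 6: 6+5=0, 6+9=4, 6+10=5
A + B = {0, 1, 2, 3, 4, 5, 8, 9, 10}, so |A + B| = 9.
Verify: 9 ≥ 6? Yes ✓.

CD lower bound = 6, actual |A + B| = 9.


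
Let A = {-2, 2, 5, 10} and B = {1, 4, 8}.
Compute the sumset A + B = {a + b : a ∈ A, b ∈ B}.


A + B = {a + b : a ∈ A, b ∈ B}.
Enumerate all |A|·|B| = 4·3 = 12 pairs (a, b) and collect distinct sums.
a = -2: -2+1=-1, -2+4=2, -2+8=6
a = 2: 2+1=3, 2+4=6, 2+8=10
a = 5: 5+1=6, 5+4=9, 5+8=13
a = 10: 10+1=11, 10+4=14, 10+8=18
Collecting distinct sums: A + B = {-1, 2, 3, 6, 9, 10, 11, 13, 14, 18}
|A + B| = 10

A + B = {-1, 2, 3, 6, 9, 10, 11, 13, 14, 18}


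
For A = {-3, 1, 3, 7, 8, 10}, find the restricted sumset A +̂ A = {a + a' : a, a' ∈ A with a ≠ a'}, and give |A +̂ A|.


Restricted sumset: A +̂ A = {a + a' : a ∈ A, a' ∈ A, a ≠ a'}.
Equivalently, take A + A and drop any sum 2a that is achievable ONLY as a + a for a ∈ A (i.e. sums representable only with equal summands).
Enumerate pairs (a, a') with a < a' (symmetric, so each unordered pair gives one sum; this covers all a ≠ a'):
  -3 + 1 = -2
  -3 + 3 = 0
  -3 + 7 = 4
  -3 + 8 = 5
  -3 + 10 = 7
  1 + 3 = 4
  1 + 7 = 8
  1 + 8 = 9
  1 + 10 = 11
  3 + 7 = 10
  3 + 8 = 11
  3 + 10 = 13
  7 + 8 = 15
  7 + 10 = 17
  8 + 10 = 18
Collected distinct sums: {-2, 0, 4, 5, 7, 8, 9, 10, 11, 13, 15, 17, 18}
|A +̂ A| = 13
(Reference bound: |A +̂ A| ≥ 2|A| - 3 for |A| ≥ 2, with |A| = 6 giving ≥ 9.)

|A +̂ A| = 13


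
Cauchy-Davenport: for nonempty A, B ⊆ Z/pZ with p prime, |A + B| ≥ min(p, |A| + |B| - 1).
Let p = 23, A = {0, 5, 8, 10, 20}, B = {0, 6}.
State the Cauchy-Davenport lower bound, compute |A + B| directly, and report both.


Cauchy-Davenport: |A + B| ≥ min(p, |A| + |B| - 1) for A, B nonempty in Z/pZ.
|A| = 5, |B| = 2, p = 23.
CD lower bound = min(23, 5 + 2 - 1) = min(23, 6) = 6.
Compute A + B mod 23 directly:
a = 0: 0+0=0, 0+6=6
a = 5: 5+0=5, 5+6=11
a = 8: 8+0=8, 8+6=14
a = 10: 10+0=10, 10+6=16
a = 20: 20+0=20, 20+6=3
A + B = {0, 3, 5, 6, 8, 10, 11, 14, 16, 20}, so |A + B| = 10.
Verify: 10 ≥ 6? Yes ✓.

CD lower bound = 6, actual |A + B| = 10.


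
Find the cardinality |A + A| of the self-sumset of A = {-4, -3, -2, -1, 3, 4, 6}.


A + A = {a + a' : a, a' ∈ A}; |A| = 7.
General bounds: 2|A| - 1 ≤ |A + A| ≤ |A|(|A|+1)/2, i.e. 13 ≤ |A + A| ≤ 28.
Lower bound 2|A|-1 is attained iff A is an arithmetic progression.
Enumerate sums a + a' for a ≤ a' (symmetric, so this suffices):
a = -4: -4+-4=-8, -4+-3=-7, -4+-2=-6, -4+-1=-5, -4+3=-1, -4+4=0, -4+6=2
a = -3: -3+-3=-6, -3+-2=-5, -3+-1=-4, -3+3=0, -3+4=1, -3+6=3
a = -2: -2+-2=-4, -2+-1=-3, -2+3=1, -2+4=2, -2+6=4
a = -1: -1+-1=-2, -1+3=2, -1+4=3, -1+6=5
a = 3: 3+3=6, 3+4=7, 3+6=9
a = 4: 4+4=8, 4+6=10
a = 6: 6+6=12
Distinct sums: {-8, -7, -6, -5, -4, -3, -2, -1, 0, 1, 2, 3, 4, 5, 6, 7, 8, 9, 10, 12}
|A + A| = 20

|A + A| = 20


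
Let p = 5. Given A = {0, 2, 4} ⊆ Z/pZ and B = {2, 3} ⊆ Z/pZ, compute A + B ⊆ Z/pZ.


Work in Z/5Z: reduce every sum a + b modulo 5.
Enumerate all 6 pairs:
a = 0: 0+2=2, 0+3=3
a = 2: 2+2=4, 2+3=0
a = 4: 4+2=1, 4+3=2
Distinct residues collected: {0, 1, 2, 3, 4}
|A + B| = 5 (out of 5 total residues).

A + B = {0, 1, 2, 3, 4}


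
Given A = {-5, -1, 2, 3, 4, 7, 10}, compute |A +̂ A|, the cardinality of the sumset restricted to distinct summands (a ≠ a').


Restricted sumset: A +̂ A = {a + a' : a ∈ A, a' ∈ A, a ≠ a'}.
Equivalently, take A + A and drop any sum 2a that is achievable ONLY as a + a for a ∈ A (i.e. sums representable only with equal summands).
Enumerate pairs (a, a') with a < a' (symmetric, so each unordered pair gives one sum; this covers all a ≠ a'):
  -5 + -1 = -6
  -5 + 2 = -3
  -5 + 3 = -2
  -5 + 4 = -1
  -5 + 7 = 2
  -5 + 10 = 5
  -1 + 2 = 1
  -1 + 3 = 2
  -1 + 4 = 3
  -1 + 7 = 6
  -1 + 10 = 9
  2 + 3 = 5
  2 + 4 = 6
  2 + 7 = 9
  2 + 10 = 12
  3 + 4 = 7
  3 + 7 = 10
  3 + 10 = 13
  4 + 7 = 11
  4 + 10 = 14
  7 + 10 = 17
Collected distinct sums: {-6, -3, -2, -1, 1, 2, 3, 5, 6, 7, 9, 10, 11, 12, 13, 14, 17}
|A +̂ A| = 17
(Reference bound: |A +̂ A| ≥ 2|A| - 3 for |A| ≥ 2, with |A| = 7 giving ≥ 11.)

|A +̂ A| = 17


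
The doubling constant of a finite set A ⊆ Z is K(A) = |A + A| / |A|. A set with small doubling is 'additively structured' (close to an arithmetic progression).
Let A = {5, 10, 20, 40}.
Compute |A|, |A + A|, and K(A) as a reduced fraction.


|A| = 4.
Compute A + A by enumerating all 16 pairs.
A + A = {10, 15, 20, 25, 30, 40, 45, 50, 60, 80}, so |A + A| = 10.
K = |A + A| / |A| = 10/4 = 5/2 ≈ 2.5000.
Reference: AP of size 4 gives K = 7/4 ≈ 1.7500; a fully generic set of size 4 gives K ≈ 2.5000.

|A| = 4, |A + A| = 10, K = 10/4 = 5/2.


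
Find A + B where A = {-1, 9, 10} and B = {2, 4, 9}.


A + B = {a + b : a ∈ A, b ∈ B}.
Enumerate all |A|·|B| = 3·3 = 9 pairs (a, b) and collect distinct sums.
a = -1: -1+2=1, -1+4=3, -1+9=8
a = 9: 9+2=11, 9+4=13, 9+9=18
a = 10: 10+2=12, 10+4=14, 10+9=19
Collecting distinct sums: A + B = {1, 3, 8, 11, 12, 13, 14, 18, 19}
|A + B| = 9

A + B = {1, 3, 8, 11, 12, 13, 14, 18, 19}


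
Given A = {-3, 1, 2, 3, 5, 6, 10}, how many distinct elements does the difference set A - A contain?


A - A = {a - a' : a, a' ∈ A}; |A| = 7.
Bounds: 2|A|-1 ≤ |A - A| ≤ |A|² - |A| + 1, i.e. 13 ≤ |A - A| ≤ 43.
Note: 0 ∈ A - A always (from a - a). The set is symmetric: if d ∈ A - A then -d ∈ A - A.
Enumerate nonzero differences d = a - a' with a > a' (then include -d):
Positive differences: {1, 2, 3, 4, 5, 6, 7, 8, 9, 13}
Full difference set: {0} ∪ (positive diffs) ∪ (negative diffs).
|A - A| = 1 + 2·10 = 21 (matches direct enumeration: 21).

|A - A| = 21


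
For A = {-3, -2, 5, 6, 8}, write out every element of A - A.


A - A = {a - a' : a, a' ∈ A}.
Compute a - a' for each ordered pair (a, a'):
a = -3: -3--3=0, -3--2=-1, -3-5=-8, -3-6=-9, -3-8=-11
a = -2: -2--3=1, -2--2=0, -2-5=-7, -2-6=-8, -2-8=-10
a = 5: 5--3=8, 5--2=7, 5-5=0, 5-6=-1, 5-8=-3
a = 6: 6--3=9, 6--2=8, 6-5=1, 6-6=0, 6-8=-2
a = 8: 8--3=11, 8--2=10, 8-5=3, 8-6=2, 8-8=0
Collecting distinct values (and noting 0 appears from a-a):
A - A = {-11, -10, -9, -8, -7, -3, -2, -1, 0, 1, 2, 3, 7, 8, 9, 10, 11}
|A - A| = 17

A - A = {-11, -10, -9, -8, -7, -3, -2, -1, 0, 1, 2, 3, 7, 8, 9, 10, 11}


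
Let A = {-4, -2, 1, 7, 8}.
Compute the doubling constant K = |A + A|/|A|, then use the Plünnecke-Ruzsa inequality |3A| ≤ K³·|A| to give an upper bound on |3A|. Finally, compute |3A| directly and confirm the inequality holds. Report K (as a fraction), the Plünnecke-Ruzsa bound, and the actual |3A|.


|A| = 5.
Step 1: Compute A + A by enumerating all 25 pairs.
A + A = {-8, -6, -4, -3, -1, 2, 3, 4, 5, 6, 8, 9, 14, 15, 16}, so |A + A| = 15.
Step 2: Doubling constant K = |A + A|/|A| = 15/5 = 15/5 ≈ 3.0000.
Step 3: Plünnecke-Ruzsa gives |3A| ≤ K³·|A| = (3.0000)³ · 5 ≈ 135.0000.
Step 4: Compute 3A = A + A + A directly by enumerating all triples (a,b,c) ∈ A³; |3A| = 30.
Step 5: Check 30 ≤ 135.0000? Yes ✓.

K = 15/5, Plünnecke-Ruzsa bound K³|A| ≈ 135.0000, |3A| = 30, inequality holds.


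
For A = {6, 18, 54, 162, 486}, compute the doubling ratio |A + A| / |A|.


|A| = 5.
Compute A + A by enumerating all 25 pairs.
A + A = {12, 24, 36, 60, 72, 108, 168, 180, 216, 324, 492, 504, 540, 648, 972}, so |A + A| = 15.
K = |A + A| / |A| = 15/5 = 3/1 ≈ 3.0000.
Reference: AP of size 5 gives K = 9/5 ≈ 1.8000; a fully generic set of size 5 gives K ≈ 3.0000.

|A| = 5, |A + A| = 15, K = 15/5 = 3/1.


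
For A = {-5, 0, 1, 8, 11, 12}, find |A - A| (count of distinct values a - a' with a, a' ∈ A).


A - A = {a - a' : a, a' ∈ A}; |A| = 6.
Bounds: 2|A|-1 ≤ |A - A| ≤ |A|² - |A| + 1, i.e. 11 ≤ |A - A| ≤ 31.
Note: 0 ∈ A - A always (from a - a). The set is symmetric: if d ∈ A - A then -d ∈ A - A.
Enumerate nonzero differences d = a - a' with a > a' (then include -d):
Positive differences: {1, 3, 4, 5, 6, 7, 8, 10, 11, 12, 13, 16, 17}
Full difference set: {0} ∪ (positive diffs) ∪ (negative diffs).
|A - A| = 1 + 2·13 = 27 (matches direct enumeration: 27).

|A - A| = 27


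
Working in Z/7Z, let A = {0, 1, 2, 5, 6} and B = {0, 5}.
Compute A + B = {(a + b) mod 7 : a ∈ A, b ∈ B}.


Work in Z/7Z: reduce every sum a + b modulo 7.
Enumerate all 10 pairs:
a = 0: 0+0=0, 0+5=5
a = 1: 1+0=1, 1+5=6
a = 2: 2+0=2, 2+5=0
a = 5: 5+0=5, 5+5=3
a = 6: 6+0=6, 6+5=4
Distinct residues collected: {0, 1, 2, 3, 4, 5, 6}
|A + B| = 7 (out of 7 total residues).

A + B = {0, 1, 2, 3, 4, 5, 6}


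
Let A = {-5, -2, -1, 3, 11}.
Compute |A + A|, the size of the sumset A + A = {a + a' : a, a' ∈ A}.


A + A = {a + a' : a, a' ∈ A}; |A| = 5.
General bounds: 2|A| - 1 ≤ |A + A| ≤ |A|(|A|+1)/2, i.e. 9 ≤ |A + A| ≤ 15.
Lower bound 2|A|-1 is attained iff A is an arithmetic progression.
Enumerate sums a + a' for a ≤ a' (symmetric, so this suffices):
a = -5: -5+-5=-10, -5+-2=-7, -5+-1=-6, -5+3=-2, -5+11=6
a = -2: -2+-2=-4, -2+-1=-3, -2+3=1, -2+11=9
a = -1: -1+-1=-2, -1+3=2, -1+11=10
a = 3: 3+3=6, 3+11=14
a = 11: 11+11=22
Distinct sums: {-10, -7, -6, -4, -3, -2, 1, 2, 6, 9, 10, 14, 22}
|A + A| = 13

|A + A| = 13


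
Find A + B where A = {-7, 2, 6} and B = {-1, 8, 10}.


A + B = {a + b : a ∈ A, b ∈ B}.
Enumerate all |A|·|B| = 3·3 = 9 pairs (a, b) and collect distinct sums.
a = -7: -7+-1=-8, -7+8=1, -7+10=3
a = 2: 2+-1=1, 2+8=10, 2+10=12
a = 6: 6+-1=5, 6+8=14, 6+10=16
Collecting distinct sums: A + B = {-8, 1, 3, 5, 10, 12, 14, 16}
|A + B| = 8

A + B = {-8, 1, 3, 5, 10, 12, 14, 16}


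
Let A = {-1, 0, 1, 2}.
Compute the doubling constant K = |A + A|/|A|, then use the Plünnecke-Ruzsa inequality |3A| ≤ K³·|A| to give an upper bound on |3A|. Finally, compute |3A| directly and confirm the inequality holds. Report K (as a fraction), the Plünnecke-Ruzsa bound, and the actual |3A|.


|A| = 4.
Step 1: Compute A + A by enumerating all 16 pairs.
A + A = {-2, -1, 0, 1, 2, 3, 4}, so |A + A| = 7.
Step 2: Doubling constant K = |A + A|/|A| = 7/4 = 7/4 ≈ 1.7500.
Step 3: Plünnecke-Ruzsa gives |3A| ≤ K³·|A| = (1.7500)³ · 4 ≈ 21.4375.
Step 4: Compute 3A = A + A + A directly by enumerating all triples (a,b,c) ∈ A³; |3A| = 10.
Step 5: Check 10 ≤ 21.4375? Yes ✓.

K = 7/4, Plünnecke-Ruzsa bound K³|A| ≈ 21.4375, |3A| = 10, inequality holds.


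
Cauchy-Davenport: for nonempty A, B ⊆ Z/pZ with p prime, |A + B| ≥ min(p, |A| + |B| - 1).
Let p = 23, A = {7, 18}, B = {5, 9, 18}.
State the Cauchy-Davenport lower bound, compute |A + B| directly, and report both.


Cauchy-Davenport: |A + B| ≥ min(p, |A| + |B| - 1) for A, B nonempty in Z/pZ.
|A| = 2, |B| = 3, p = 23.
CD lower bound = min(23, 2 + 3 - 1) = min(23, 4) = 4.
Compute A + B mod 23 directly:
a = 7: 7+5=12, 7+9=16, 7+18=2
a = 18: 18+5=0, 18+9=4, 18+18=13
A + B = {0, 2, 4, 12, 13, 16}, so |A + B| = 6.
Verify: 6 ≥ 4? Yes ✓.

CD lower bound = 4, actual |A + B| = 6.


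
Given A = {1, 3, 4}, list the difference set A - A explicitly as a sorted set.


A - A = {a - a' : a, a' ∈ A}.
Compute a - a' for each ordered pair (a, a'):
a = 1: 1-1=0, 1-3=-2, 1-4=-3
a = 3: 3-1=2, 3-3=0, 3-4=-1
a = 4: 4-1=3, 4-3=1, 4-4=0
Collecting distinct values (and noting 0 appears from a-a):
A - A = {-3, -2, -1, 0, 1, 2, 3}
|A - A| = 7

A - A = {-3, -2, -1, 0, 1, 2, 3}


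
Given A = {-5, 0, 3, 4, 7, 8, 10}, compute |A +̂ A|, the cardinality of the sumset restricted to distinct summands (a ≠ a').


Restricted sumset: A +̂ A = {a + a' : a ∈ A, a' ∈ A, a ≠ a'}.
Equivalently, take A + A and drop any sum 2a that is achievable ONLY as a + a for a ∈ A (i.e. sums representable only with equal summands).
Enumerate pairs (a, a') with a < a' (symmetric, so each unordered pair gives one sum; this covers all a ≠ a'):
  -5 + 0 = -5
  -5 + 3 = -2
  -5 + 4 = -1
  -5 + 7 = 2
  -5 + 8 = 3
  -5 + 10 = 5
  0 + 3 = 3
  0 + 4 = 4
  0 + 7 = 7
  0 + 8 = 8
  0 + 10 = 10
  3 + 4 = 7
  3 + 7 = 10
  3 + 8 = 11
  3 + 10 = 13
  4 + 7 = 11
  4 + 8 = 12
  4 + 10 = 14
  7 + 8 = 15
  7 + 10 = 17
  8 + 10 = 18
Collected distinct sums: {-5, -2, -1, 2, 3, 4, 5, 7, 8, 10, 11, 12, 13, 14, 15, 17, 18}
|A +̂ A| = 17
(Reference bound: |A +̂ A| ≥ 2|A| - 3 for |A| ≥ 2, with |A| = 7 giving ≥ 11.)

|A +̂ A| = 17


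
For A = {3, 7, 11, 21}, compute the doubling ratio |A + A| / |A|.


|A| = 4.
Compute A + A by enumerating all 16 pairs.
A + A = {6, 10, 14, 18, 22, 24, 28, 32, 42}, so |A + A| = 9.
K = |A + A| / |A| = 9/4 (already in lowest terms) ≈ 2.2500.
Reference: AP of size 4 gives K = 7/4 ≈ 1.7500; a fully generic set of size 4 gives K ≈ 2.5000.

|A| = 4, |A + A| = 9, K = 9/4.


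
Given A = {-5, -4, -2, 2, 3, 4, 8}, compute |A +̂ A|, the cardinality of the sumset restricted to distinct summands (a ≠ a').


Restricted sumset: A +̂ A = {a + a' : a ∈ A, a' ∈ A, a ≠ a'}.
Equivalently, take A + A and drop any sum 2a that is achievable ONLY as a + a for a ∈ A (i.e. sums representable only with equal summands).
Enumerate pairs (a, a') with a < a' (symmetric, so each unordered pair gives one sum; this covers all a ≠ a'):
  -5 + -4 = -9
  -5 + -2 = -7
  -5 + 2 = -3
  -5 + 3 = -2
  -5 + 4 = -1
  -5 + 8 = 3
  -4 + -2 = -6
  -4 + 2 = -2
  -4 + 3 = -1
  -4 + 4 = 0
  -4 + 8 = 4
  -2 + 2 = 0
  -2 + 3 = 1
  -2 + 4 = 2
  -2 + 8 = 6
  2 + 3 = 5
  2 + 4 = 6
  2 + 8 = 10
  3 + 4 = 7
  3 + 8 = 11
  4 + 8 = 12
Collected distinct sums: {-9, -7, -6, -3, -2, -1, 0, 1, 2, 3, 4, 5, 6, 7, 10, 11, 12}
|A +̂ A| = 17
(Reference bound: |A +̂ A| ≥ 2|A| - 3 for |A| ≥ 2, with |A| = 7 giving ≥ 11.)

|A +̂ A| = 17


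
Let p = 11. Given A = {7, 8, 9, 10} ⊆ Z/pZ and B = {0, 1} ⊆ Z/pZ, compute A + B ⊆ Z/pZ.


Work in Z/11Z: reduce every sum a + b modulo 11.
Enumerate all 8 pairs:
a = 7: 7+0=7, 7+1=8
a = 8: 8+0=8, 8+1=9
a = 9: 9+0=9, 9+1=10
a = 10: 10+0=10, 10+1=0
Distinct residues collected: {0, 7, 8, 9, 10}
|A + B| = 5 (out of 11 total residues).

A + B = {0, 7, 8, 9, 10}


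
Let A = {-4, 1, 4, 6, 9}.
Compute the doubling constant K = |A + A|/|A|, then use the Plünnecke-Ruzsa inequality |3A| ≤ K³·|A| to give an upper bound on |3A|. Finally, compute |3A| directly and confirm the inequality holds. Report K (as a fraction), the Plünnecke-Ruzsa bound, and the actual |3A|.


|A| = 5.
Step 1: Compute A + A by enumerating all 25 pairs.
A + A = {-8, -3, 0, 2, 5, 7, 8, 10, 12, 13, 15, 18}, so |A + A| = 12.
Step 2: Doubling constant K = |A + A|/|A| = 12/5 = 12/5 ≈ 2.4000.
Step 3: Plünnecke-Ruzsa gives |3A| ≤ K³·|A| = (2.4000)³ · 5 ≈ 69.1200.
Step 4: Compute 3A = A + A + A directly by enumerating all triples (a,b,c) ∈ A³; |3A| = 22.
Step 5: Check 22 ≤ 69.1200? Yes ✓.

K = 12/5, Plünnecke-Ruzsa bound K³|A| ≈ 69.1200, |3A| = 22, inequality holds.


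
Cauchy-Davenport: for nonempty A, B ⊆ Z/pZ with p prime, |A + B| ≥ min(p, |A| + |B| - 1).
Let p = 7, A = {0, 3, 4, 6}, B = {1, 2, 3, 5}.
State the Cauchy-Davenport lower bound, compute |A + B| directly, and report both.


Cauchy-Davenport: |A + B| ≥ min(p, |A| + |B| - 1) for A, B nonempty in Z/pZ.
|A| = 4, |B| = 4, p = 7.
CD lower bound = min(7, 4 + 4 - 1) = min(7, 7) = 7.
Compute A + B mod 7 directly:
a = 0: 0+1=1, 0+2=2, 0+3=3, 0+5=5
a = 3: 3+1=4, 3+2=5, 3+3=6, 3+5=1
a = 4: 4+1=5, 4+2=6, 4+3=0, 4+5=2
a = 6: 6+1=0, 6+2=1, 6+3=2, 6+5=4
A + B = {0, 1, 2, 3, 4, 5, 6}, so |A + B| = 7.
Verify: 7 ≥ 7? Yes ✓.

CD lower bound = 7, actual |A + B| = 7.


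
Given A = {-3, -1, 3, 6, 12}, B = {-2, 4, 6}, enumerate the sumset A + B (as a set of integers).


A + B = {a + b : a ∈ A, b ∈ B}.
Enumerate all |A|·|B| = 5·3 = 15 pairs (a, b) and collect distinct sums.
a = -3: -3+-2=-5, -3+4=1, -3+6=3
a = -1: -1+-2=-3, -1+4=3, -1+6=5
a = 3: 3+-2=1, 3+4=7, 3+6=9
a = 6: 6+-2=4, 6+4=10, 6+6=12
a = 12: 12+-2=10, 12+4=16, 12+6=18
Collecting distinct sums: A + B = {-5, -3, 1, 3, 4, 5, 7, 9, 10, 12, 16, 18}
|A + B| = 12

A + B = {-5, -3, 1, 3, 4, 5, 7, 9, 10, 12, 16, 18}
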